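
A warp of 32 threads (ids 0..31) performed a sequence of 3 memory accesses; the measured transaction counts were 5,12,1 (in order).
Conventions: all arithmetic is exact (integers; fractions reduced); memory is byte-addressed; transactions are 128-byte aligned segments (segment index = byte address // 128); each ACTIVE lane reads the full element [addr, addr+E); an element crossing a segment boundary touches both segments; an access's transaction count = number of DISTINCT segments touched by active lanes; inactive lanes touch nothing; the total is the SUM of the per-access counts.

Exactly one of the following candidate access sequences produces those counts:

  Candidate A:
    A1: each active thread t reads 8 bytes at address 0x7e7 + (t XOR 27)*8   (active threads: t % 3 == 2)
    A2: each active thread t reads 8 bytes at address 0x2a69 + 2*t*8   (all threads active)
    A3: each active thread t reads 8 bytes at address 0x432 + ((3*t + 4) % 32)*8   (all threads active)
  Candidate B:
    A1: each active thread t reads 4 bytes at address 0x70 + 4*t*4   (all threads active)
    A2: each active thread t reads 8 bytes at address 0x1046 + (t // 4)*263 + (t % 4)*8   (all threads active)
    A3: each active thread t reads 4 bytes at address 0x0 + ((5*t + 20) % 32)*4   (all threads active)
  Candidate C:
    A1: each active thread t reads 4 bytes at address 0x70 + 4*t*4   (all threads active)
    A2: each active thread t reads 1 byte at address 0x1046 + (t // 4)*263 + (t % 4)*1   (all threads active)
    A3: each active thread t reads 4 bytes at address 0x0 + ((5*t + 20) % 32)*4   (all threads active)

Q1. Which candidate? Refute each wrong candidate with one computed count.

A: A1 gives 3 transactions, not 5
C: A2 gives 8 transactions, not 12
B: all counts match (5,12,1)

Answer: B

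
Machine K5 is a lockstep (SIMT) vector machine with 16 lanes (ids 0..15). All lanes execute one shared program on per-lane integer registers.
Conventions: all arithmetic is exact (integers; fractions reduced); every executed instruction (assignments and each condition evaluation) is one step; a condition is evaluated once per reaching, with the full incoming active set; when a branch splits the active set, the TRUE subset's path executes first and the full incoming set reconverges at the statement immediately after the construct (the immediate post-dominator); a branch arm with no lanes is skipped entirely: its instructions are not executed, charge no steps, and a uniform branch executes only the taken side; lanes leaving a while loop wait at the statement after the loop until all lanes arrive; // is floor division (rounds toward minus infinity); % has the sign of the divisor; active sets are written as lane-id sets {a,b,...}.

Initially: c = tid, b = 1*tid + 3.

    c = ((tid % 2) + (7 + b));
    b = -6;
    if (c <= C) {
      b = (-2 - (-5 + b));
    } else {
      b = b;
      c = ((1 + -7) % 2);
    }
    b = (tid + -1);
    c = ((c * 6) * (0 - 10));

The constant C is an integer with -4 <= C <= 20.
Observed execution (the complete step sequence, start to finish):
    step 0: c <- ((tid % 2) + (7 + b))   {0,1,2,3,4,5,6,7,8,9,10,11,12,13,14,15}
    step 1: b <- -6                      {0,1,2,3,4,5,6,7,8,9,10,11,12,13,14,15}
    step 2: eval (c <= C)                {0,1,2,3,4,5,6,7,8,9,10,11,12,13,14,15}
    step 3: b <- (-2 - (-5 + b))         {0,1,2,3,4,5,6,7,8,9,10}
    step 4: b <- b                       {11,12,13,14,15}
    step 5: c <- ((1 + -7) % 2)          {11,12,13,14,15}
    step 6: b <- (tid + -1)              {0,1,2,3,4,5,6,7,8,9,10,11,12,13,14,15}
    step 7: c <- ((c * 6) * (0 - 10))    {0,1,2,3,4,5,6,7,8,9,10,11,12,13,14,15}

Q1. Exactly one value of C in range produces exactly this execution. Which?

Answer: C = 20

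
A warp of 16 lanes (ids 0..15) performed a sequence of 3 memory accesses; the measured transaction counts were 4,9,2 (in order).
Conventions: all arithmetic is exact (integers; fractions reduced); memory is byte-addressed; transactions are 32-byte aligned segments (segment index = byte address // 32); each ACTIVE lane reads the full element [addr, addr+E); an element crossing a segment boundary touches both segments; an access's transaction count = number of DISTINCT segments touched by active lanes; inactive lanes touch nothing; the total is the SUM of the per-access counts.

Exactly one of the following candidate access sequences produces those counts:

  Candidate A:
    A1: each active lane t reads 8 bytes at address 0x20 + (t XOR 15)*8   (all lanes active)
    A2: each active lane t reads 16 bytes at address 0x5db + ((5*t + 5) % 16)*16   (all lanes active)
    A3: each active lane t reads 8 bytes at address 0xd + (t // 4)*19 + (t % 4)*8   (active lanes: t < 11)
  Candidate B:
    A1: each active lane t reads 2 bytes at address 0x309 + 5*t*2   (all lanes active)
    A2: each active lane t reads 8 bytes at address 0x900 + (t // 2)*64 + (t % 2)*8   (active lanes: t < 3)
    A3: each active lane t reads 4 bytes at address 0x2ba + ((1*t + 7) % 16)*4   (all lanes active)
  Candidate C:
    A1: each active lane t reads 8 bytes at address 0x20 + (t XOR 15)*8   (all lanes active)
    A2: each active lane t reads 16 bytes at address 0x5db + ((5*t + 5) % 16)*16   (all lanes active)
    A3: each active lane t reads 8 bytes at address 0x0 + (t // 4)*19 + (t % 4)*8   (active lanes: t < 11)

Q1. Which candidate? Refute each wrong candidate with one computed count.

A: A3 gives 3 transactions, not 2
B: A1 gives 6 transactions, not 4
C: all counts match (4,9,2)

Answer: C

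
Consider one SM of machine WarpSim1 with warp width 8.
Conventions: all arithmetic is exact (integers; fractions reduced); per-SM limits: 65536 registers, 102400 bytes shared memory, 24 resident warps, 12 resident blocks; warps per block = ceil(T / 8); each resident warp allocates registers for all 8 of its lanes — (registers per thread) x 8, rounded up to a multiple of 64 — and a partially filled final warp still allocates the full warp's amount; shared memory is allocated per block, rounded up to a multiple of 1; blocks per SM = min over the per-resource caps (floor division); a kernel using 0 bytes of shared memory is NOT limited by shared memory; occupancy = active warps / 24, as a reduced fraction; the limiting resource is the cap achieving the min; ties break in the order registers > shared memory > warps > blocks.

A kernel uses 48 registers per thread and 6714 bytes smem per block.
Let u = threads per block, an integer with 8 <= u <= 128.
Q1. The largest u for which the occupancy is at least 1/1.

Answer: u = 96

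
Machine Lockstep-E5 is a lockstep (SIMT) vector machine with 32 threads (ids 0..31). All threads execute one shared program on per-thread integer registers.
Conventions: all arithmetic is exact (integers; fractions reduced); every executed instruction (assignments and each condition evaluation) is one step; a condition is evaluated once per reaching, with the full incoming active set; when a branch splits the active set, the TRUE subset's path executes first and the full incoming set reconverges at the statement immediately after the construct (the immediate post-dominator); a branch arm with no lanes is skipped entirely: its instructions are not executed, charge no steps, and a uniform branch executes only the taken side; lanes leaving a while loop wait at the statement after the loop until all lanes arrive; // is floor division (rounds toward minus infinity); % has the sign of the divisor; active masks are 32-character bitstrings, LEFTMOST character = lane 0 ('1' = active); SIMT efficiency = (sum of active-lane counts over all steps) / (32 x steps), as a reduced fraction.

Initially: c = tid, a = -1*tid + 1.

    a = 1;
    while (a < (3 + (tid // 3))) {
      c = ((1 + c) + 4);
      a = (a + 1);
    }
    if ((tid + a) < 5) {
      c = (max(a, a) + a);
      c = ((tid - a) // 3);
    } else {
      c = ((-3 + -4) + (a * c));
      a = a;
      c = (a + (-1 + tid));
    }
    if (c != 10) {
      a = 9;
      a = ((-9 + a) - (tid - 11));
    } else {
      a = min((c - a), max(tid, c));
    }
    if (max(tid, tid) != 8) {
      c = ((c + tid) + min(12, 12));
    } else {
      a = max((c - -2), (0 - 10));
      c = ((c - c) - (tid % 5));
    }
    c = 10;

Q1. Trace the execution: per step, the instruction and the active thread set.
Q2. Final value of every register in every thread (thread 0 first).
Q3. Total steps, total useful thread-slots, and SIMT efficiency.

step 0: a <- 1                       11111111111111111111111111111111
step 1: eval (a < (3 + (tid // 3)))  11111111111111111111111111111111
step 2: c <- ((1 + c) + 4)           11111111111111111111111111111111
step 3: a <- (a + 1)                 11111111111111111111111111111111
step 4: eval (a < (3 + (tid // 3)))  11111111111111111111111111111111
step 5: c <- ((1 + c) + 4)           11111111111111111111111111111111
step 6: a <- (a + 1)                 11111111111111111111111111111111
step 7: eval (a < (3 + (tid // 3)))  11111111111111111111111111111111
step 8: c <- ((1 + c) + 4)           00011111111111111111111111111111
step 9: a <- (a + 1)                 00011111111111111111111111111111
step 10: eval (a < (3 + (tid // 3)))  00011111111111111111111111111111
step 11: c <- ((1 + c) + 4)           00000011111111111111111111111111
step 12: a <- (a + 1)                 00000011111111111111111111111111
step 13: eval (a < (3 + (tid // 3)))  00000011111111111111111111111111
step 14: c <- ((1 + c) + 4)           00000000011111111111111111111111
step 15: a <- (a + 1)                 00000000011111111111111111111111
step 16: eval (a < (3 + (tid // 3)))  00000000011111111111111111111111
step 17: c <- ((1 + c) + 4)           00000000000011111111111111111111
step 18: a <- (a + 1)                 00000000000011111111111111111111
step 19: eval (a < (3 + (tid // 3)))  00000000000011111111111111111111
step 20: c <- ((1 + c) + 4)           00000000000000011111111111111111
step 21: a <- (a + 1)                 00000000000000011111111111111111
step 22: eval (a < (3 + (tid // 3)))  00000000000000011111111111111111
step 23: c <- ((1 + c) + 4)           00000000000000000011111111111111
step 24: a <- (a + 1)                 00000000000000000011111111111111
step 25: eval (a < (3 + (tid // 3)))  00000000000000000011111111111111
step 26: c <- ((1 + c) + 4)           00000000000000000000011111111111
step 27: a <- (a + 1)                 00000000000000000000011111111111
step 28: eval (a < (3 + (tid // 3)))  00000000000000000000011111111111
step 29: c <- ((1 + c) + 4)           00000000000000000000000011111111
step 30: a <- (a + 1)                 00000000000000000000000011111111
step 31: eval (a < (3 + (tid // 3)))  00000000000000000000000011111111
step 32: c <- ((1 + c) + 4)           00000000000000000000000000011111
step 33: a <- (a + 1)                 00000000000000000000000000011111
step 34: eval (a < (3 + (tid // 3)))  00000000000000000000000000011111
step 35: c <- ((1 + c) + 4)           00000000000000000000000000000011
step 36: a <- (a + 1)                 00000000000000000000000000000011
step 37: eval (a < (3 + (tid // 3)))  00000000000000000000000000000011
step 38: eval ((tid + a) < 5)         11111111111111111111111111111111
step 39: c <- (max(a, a) + a)         11000000000000000000000000000000
step 40: c <- ((tid - a) // 3)        11000000000000000000000000000000
step 41: c <- ((-3 + -4) + (a * c))   00111111111111111111111111111111
step 42: a <- a                       00111111111111111111111111111111
step 43: c <- (a + (-1 + tid))        00111111111111111111111111111111
step 44: eval (c != 10)               11111111111111111111111111111111
step 45: a <- 9                       11111101111111111111111111111111
step 46: a <- ((-9 + a) - (tid - 11)) 11111101111111111111111111111111
step 47: a <- min((c - a), max(tid, c)) 00000010000000000000000000000000
step 48: eval (max(tid, tid) != 8)    11111111111111111111111111111111
step 49: c <- ((c + tid) + min(12, 12)) 11111111011111111111111111111111
step 50: a <- max((c - -2), (0 - 10)) 00000000100000000000000000000000
step 51: c <- ((c - c) - (tid % 5))   00000000100000000000000000000000
step 52: c <- 10                      11111111111111111111111111111111

Answer: 53 steps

c: 10,10,10,10,10,10,10,10,10,10,10,10,10,10,10,10,10,10,10,10,10,10,10,10,10,10,10,10,10,10,10,10
a: 11,10,9,8,7,6,5,4,14,2,1,0,-1,-2,-3,-4,-5,-6,-7,-8,-9,-10,-11,-12,-13,-14,-15,-16,-17,-18,-19,-20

steps = 53; useful = 1039; efficiency = 1039/1696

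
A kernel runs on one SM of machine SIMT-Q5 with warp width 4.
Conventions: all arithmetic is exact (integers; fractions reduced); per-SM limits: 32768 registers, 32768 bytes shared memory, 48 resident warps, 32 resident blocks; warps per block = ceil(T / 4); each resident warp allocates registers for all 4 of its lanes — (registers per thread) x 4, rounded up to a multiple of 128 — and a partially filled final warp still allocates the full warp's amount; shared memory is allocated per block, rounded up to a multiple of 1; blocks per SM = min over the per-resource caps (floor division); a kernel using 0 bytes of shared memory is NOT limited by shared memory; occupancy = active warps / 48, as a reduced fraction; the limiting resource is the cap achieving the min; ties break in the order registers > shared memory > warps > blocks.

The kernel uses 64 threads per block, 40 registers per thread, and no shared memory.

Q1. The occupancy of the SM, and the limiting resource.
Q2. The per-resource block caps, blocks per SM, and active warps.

Answer: occupancy 1, limited by warps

registers: 8 blocks
shared memory: no limit (kernel uses none)
warps: 3 blocks
blocks: 32 blocks

Answer: 3 blocks, 48 active warps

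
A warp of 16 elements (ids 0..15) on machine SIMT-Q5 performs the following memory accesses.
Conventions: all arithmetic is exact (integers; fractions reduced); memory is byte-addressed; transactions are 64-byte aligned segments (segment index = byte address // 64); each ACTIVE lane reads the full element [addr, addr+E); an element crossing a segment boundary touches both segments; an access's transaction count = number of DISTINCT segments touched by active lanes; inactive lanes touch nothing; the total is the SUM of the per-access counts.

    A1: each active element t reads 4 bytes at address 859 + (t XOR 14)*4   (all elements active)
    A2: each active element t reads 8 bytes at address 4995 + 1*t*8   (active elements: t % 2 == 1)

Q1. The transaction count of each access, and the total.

A1: 2 transactions
A2: 3 transactions

Answer: 2,3; total 5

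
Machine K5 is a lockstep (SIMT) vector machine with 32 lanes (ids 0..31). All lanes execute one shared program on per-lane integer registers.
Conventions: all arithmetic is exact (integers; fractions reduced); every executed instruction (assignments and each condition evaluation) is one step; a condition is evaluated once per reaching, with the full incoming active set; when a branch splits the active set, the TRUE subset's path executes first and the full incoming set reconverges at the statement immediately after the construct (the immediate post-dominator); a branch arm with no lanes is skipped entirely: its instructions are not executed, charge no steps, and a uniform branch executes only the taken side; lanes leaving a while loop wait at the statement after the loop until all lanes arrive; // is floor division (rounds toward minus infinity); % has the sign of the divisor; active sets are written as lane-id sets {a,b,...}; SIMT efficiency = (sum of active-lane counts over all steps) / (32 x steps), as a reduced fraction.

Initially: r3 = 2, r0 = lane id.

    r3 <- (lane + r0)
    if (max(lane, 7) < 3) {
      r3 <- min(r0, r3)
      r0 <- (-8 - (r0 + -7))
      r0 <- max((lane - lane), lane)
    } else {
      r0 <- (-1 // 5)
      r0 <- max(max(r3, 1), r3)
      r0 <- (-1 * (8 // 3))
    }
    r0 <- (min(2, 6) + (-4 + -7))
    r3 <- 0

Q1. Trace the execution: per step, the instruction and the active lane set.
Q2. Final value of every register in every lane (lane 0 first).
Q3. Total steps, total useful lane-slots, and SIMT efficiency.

step 0: r3 <- (lane + r0)            {0,1,2,3,4,5,6,7,8,9,10,11,12,13,14,15,16,17,18,19,20,21,22,23,24,25,26,27,28,29,30,31}
step 1: eval (max(lane, 7) < 3)      {0,1,2,3,4,5,6,7,8,9,10,11,12,13,14,15,16,17,18,19,20,21,22,23,24,25,26,27,28,29,30,31}
step 2: r0 <- (-1 // 5)              {0,1,2,3,4,5,6,7,8,9,10,11,12,13,14,15,16,17,18,19,20,21,22,23,24,25,26,27,28,29,30,31}
step 3: r0 <- max(max(r3, 1), r3)    {0,1,2,3,4,5,6,7,8,9,10,11,12,13,14,15,16,17,18,19,20,21,22,23,24,25,26,27,28,29,30,31}
step 4: r0 <- (-1 * (8 // 3))        {0,1,2,3,4,5,6,7,8,9,10,11,12,13,14,15,16,17,18,19,20,21,22,23,24,25,26,27,28,29,30,31}
step 5: r0 <- (min(2, 6) + (-4 + -7)) {0,1,2,3,4,5,6,7,8,9,10,11,12,13,14,15,16,17,18,19,20,21,22,23,24,25,26,27,28,29,30,31}
step 6: r3 <- 0                      {0,1,2,3,4,5,6,7,8,9,10,11,12,13,14,15,16,17,18,19,20,21,22,23,24,25,26,27,28,29,30,31}

Answer: 7 steps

r3: 0,0,0,0,0,0,0,0,0,0,0,0,0,0,0,0,0,0,0,0,0,0,0,0,0,0,0,0,0,0,0,0
r0: -9,-9,-9,-9,-9,-9,-9,-9,-9,-9,-9,-9,-9,-9,-9,-9,-9,-9,-9,-9,-9,-9,-9,-9,-9,-9,-9,-9,-9,-9,-9,-9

steps = 7; useful = 224; efficiency = 224/224 = 1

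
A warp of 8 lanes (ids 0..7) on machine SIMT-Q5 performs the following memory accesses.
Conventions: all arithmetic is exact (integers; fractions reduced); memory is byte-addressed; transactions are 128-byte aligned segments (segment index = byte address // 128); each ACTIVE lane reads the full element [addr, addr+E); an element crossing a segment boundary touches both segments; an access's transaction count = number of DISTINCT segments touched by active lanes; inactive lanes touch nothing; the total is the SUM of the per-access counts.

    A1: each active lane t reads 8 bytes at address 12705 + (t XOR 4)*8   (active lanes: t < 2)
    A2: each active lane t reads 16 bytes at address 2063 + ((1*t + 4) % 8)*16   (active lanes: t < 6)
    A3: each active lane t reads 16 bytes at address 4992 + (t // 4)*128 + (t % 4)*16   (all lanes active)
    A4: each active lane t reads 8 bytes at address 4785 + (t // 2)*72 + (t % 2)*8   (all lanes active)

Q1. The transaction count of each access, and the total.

A1: 1 transaction
A2: 2 transactions
A3: 2 transactions
A4: 3 transactions

Answer: 1,2,2,3; total 8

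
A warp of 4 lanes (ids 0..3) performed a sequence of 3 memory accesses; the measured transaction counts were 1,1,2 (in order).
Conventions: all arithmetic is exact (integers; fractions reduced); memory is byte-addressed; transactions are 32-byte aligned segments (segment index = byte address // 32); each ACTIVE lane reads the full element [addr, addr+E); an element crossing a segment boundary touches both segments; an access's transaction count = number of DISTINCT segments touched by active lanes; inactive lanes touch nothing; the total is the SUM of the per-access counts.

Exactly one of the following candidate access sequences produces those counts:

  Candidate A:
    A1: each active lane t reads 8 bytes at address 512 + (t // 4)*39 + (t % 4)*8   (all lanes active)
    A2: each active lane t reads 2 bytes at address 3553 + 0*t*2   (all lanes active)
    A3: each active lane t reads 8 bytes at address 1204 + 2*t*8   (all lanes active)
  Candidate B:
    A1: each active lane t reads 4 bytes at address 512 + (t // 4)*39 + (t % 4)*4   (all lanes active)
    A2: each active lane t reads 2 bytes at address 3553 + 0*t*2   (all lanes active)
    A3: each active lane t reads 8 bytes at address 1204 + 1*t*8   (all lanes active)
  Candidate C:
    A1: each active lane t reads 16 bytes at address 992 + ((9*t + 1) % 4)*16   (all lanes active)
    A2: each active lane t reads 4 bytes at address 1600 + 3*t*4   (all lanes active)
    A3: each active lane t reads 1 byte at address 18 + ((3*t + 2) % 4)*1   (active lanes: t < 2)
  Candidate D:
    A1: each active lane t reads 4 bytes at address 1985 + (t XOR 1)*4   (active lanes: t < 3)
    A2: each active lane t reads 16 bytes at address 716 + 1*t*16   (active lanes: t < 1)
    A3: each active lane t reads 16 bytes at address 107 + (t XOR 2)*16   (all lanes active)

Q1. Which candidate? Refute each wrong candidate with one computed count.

A: A3 gives 3 transactions, not 2
C: A1 gives 2 transactions, not 1
D: A3 gives 3 transactions, not 2
B: all counts match (1,1,2)

Answer: B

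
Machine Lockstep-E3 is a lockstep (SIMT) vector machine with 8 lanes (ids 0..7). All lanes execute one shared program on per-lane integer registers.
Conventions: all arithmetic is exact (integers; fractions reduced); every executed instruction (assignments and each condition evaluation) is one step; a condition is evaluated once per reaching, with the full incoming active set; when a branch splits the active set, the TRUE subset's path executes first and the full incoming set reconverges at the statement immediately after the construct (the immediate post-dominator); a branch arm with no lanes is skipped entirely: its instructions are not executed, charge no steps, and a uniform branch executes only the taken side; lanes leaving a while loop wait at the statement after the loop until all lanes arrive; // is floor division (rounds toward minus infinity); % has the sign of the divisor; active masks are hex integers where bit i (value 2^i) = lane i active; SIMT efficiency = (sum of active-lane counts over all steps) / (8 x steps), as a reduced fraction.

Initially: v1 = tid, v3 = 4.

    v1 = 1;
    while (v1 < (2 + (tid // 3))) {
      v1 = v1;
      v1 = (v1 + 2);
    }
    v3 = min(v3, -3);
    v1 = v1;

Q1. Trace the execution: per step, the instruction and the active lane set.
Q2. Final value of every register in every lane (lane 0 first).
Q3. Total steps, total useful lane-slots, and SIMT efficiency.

step 0: v1 <- 1                      0xff
step 1: eval (v1 < (2 + (tid // 3))) 0xff
step 2: v1 <- v1                     0xff
step 3: v1 <- (v1 + 2)               0xff
step 4: eval (v1 < (2 + (tid // 3))) 0xff
step 5: v1 <- v1                     0xc0
step 6: v1 <- (v1 + 2)               0xc0
step 7: eval (v1 < (2 + (tid // 3))) 0xc0
step 8: v3 <- min(v3, -3)            0xff
step 9: v1 <- v1                     0xff

Answer: 10 steps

v1: 3,3,3,3,3,3,5,5
v3: -3,-3,-3,-3,-3,-3,-3,-3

steps = 10; useful = 62; efficiency = 62/80 = 31/40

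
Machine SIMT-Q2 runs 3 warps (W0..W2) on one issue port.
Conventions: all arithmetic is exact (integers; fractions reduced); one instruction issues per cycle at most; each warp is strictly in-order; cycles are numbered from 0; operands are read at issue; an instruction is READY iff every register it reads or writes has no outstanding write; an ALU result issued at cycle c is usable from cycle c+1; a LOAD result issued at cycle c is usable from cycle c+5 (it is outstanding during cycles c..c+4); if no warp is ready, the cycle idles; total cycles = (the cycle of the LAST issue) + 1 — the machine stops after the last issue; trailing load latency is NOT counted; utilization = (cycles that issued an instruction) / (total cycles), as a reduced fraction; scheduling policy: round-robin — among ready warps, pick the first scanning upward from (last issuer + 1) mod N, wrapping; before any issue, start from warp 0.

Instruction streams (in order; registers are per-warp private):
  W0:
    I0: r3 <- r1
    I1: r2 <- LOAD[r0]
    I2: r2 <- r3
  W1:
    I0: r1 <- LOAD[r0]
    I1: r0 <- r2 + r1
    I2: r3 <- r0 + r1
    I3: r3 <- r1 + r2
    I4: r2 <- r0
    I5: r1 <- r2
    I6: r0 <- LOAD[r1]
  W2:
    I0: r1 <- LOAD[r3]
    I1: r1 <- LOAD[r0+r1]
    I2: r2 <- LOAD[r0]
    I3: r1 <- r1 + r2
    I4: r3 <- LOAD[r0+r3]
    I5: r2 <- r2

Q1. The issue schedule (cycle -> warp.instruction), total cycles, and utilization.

cycle 0: W0.I0
cycle 1: W1.I0
cycle 2: W2.I0
cycle 3: W0.I1
cycle 4: idle
cycle 5: idle
cycle 6: W1.I1
cycle 7: W2.I1
cycle 8: W0.I2
cycle 9: W1.I2
cycle 10: W2.I2
cycle 11: W1.I3
cycle 12: W1.I4
cycle 13: W1.I5
cycle 14: W1.I6
cycle 15: W2.I3
cycle 16: W2.I4
cycle 17: W2.I5

Answer: 18 cycles, utilization 8/9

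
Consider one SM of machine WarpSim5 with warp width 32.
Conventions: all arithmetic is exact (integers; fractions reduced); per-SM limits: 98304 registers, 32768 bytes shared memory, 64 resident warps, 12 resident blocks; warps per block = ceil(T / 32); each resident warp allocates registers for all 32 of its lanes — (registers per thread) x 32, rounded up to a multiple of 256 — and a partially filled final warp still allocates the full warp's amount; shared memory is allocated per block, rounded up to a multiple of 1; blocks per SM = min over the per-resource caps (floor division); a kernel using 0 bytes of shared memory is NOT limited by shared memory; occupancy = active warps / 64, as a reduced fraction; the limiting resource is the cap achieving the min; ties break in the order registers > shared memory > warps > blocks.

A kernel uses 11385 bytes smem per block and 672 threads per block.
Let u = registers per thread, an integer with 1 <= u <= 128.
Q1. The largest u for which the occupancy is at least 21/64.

Answer: u = 128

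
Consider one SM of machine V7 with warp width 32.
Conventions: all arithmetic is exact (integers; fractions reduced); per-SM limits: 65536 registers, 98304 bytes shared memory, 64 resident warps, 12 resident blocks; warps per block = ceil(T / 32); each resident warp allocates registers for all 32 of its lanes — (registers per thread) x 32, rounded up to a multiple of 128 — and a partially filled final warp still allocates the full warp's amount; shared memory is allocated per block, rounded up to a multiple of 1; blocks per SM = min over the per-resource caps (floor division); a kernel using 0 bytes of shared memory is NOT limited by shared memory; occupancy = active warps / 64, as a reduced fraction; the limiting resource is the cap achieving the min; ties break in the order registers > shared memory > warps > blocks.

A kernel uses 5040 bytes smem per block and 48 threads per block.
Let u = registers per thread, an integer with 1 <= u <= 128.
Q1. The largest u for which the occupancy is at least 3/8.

Answer: u = 84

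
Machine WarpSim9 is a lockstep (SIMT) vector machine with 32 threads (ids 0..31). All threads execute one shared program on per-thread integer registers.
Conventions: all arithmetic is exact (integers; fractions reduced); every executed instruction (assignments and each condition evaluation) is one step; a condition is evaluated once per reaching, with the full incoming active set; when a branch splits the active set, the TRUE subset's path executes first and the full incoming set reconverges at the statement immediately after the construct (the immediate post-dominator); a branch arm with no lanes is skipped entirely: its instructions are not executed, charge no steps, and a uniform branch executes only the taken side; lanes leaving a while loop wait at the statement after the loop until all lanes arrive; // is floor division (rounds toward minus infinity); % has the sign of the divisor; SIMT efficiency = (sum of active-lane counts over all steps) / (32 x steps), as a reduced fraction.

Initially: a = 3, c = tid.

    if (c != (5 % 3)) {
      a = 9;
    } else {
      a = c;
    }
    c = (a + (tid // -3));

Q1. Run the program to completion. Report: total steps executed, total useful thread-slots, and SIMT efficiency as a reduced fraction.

Answer: 4 steps, 96 useful, 3/4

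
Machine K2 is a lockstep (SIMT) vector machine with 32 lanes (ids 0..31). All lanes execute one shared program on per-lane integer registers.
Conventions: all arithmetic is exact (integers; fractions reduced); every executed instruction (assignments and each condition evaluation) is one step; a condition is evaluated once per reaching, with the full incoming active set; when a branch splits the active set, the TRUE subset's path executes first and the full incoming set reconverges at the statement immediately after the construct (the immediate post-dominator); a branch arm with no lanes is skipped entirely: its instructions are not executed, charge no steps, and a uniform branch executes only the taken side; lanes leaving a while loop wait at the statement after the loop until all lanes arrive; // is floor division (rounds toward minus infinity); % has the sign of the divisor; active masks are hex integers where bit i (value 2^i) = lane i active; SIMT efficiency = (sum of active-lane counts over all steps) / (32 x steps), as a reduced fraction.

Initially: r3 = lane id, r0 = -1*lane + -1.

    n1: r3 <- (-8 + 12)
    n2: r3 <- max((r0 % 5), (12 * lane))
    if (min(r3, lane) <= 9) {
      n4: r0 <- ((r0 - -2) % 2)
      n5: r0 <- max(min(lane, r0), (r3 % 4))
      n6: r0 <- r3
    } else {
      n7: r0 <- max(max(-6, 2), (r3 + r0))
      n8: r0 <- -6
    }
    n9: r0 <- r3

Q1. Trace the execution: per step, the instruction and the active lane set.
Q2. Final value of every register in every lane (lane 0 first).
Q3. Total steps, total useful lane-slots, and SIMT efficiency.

step 0: r3 <- (-8 + 12)              0xffffffff
step 1: r3 <- max((r0 % 5), (12 * lane)) 0xffffffff
step 2: eval (min(r3, lane) <= 9)    0xffffffff
step 3: r0 <- ((r0 - -2) % 2)        0x000003ff
step 4: r0 <- max(min(lane, r0), (r3 % 4)) 0x000003ff
step 5: r0 <- r3                     0x000003ff
step 6: r0 <- max(max(-6, 2), (r3 + r0)) 0xfffffc00
step 7: r0 <- -6                     0xfffffc00
step 8: r0 <- r3                     0xffffffff

Answer: 9 steps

r3: 4,12,24,36,48,60,72,84,96,108,120,132,144,156,168,180,192,204,216,228,240,252,264,276,288,300,312,324,336,348,360,372
r0: 4,12,24,36,48,60,72,84,96,108,120,132,144,156,168,180,192,204,216,228,240,252,264,276,288,300,312,324,336,348,360,372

steps = 9; useful = 202; efficiency = 202/288 = 101/144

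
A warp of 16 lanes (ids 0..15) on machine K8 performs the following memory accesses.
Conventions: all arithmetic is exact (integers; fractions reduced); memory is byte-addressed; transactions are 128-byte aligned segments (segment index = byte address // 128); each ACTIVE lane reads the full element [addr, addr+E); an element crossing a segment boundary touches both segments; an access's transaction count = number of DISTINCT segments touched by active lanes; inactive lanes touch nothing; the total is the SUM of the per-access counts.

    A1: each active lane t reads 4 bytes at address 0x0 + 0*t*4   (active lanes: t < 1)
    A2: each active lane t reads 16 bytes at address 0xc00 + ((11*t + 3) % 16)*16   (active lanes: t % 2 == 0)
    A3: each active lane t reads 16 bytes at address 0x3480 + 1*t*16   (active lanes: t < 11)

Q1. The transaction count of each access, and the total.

A1: 1 transaction
A2: 2 transactions
A3: 2 transactions

Answer: 1,2,2; total 5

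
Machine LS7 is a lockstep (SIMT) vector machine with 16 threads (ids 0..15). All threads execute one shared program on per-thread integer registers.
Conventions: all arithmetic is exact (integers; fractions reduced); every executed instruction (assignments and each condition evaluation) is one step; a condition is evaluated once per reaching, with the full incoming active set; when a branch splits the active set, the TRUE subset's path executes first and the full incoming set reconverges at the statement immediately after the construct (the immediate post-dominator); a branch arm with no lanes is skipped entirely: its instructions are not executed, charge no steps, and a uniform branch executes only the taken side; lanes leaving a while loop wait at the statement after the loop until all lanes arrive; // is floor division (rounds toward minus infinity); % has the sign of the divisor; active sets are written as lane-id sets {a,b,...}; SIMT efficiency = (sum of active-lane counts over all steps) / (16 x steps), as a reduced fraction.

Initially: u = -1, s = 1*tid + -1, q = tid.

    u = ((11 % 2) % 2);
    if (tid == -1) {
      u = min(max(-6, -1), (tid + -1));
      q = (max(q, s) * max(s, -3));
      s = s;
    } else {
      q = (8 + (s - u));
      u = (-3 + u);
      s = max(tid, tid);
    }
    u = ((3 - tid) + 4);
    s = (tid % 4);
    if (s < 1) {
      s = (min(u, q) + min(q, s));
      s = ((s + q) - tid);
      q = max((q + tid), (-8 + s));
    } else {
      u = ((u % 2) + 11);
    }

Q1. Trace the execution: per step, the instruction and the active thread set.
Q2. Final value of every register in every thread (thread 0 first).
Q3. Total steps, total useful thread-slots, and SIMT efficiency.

step 0: u <- ((11 % 2) % 2)          {0,1,2,3,4,5,6,7,8,9,10,11,12,13,14,15}
step 1: eval (tid == -1)             {0,1,2,3,4,5,6,7,8,9,10,11,12,13,14,15}
step 2: q <- (8 + (s - u))           {0,1,2,3,4,5,6,7,8,9,10,11,12,13,14,15}
step 3: u <- (-3 + u)                {0,1,2,3,4,5,6,7,8,9,10,11,12,13,14,15}
step 4: s <- max(tid, tid)           {0,1,2,3,4,5,6,7,8,9,10,11,12,13,14,15}
step 5: u <- ((3 - tid) + 4)         {0,1,2,3,4,5,6,7,8,9,10,11,12,13,14,15}
step 6: s <- (tid % 4)               {0,1,2,3,4,5,6,7,8,9,10,11,12,13,14,15}
step 7: eval (s < 1)                 {0,1,2,3,4,5,6,7,8,9,10,11,12,13,14,15}
step 8: s <- (min(u, q) + min(q, s)) {0,4,8,12}
step 9: s <- ((s + q) - tid)         {0,4,8,12}
step 10: q <- max((q + tid), (-8 + s)) {0,4,8,12}
step 11: u <- ((u % 2) + 11)          {1,2,3,5,6,7,9,10,11,13,14,15}

Answer: 12 steps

u: 7,11,12,11,3,11,12,11,-1,11,12,11,-5,11,12,11
s: 12,1,2,3,9,1,2,3,5,1,2,3,1,1,2,3
q: 6,7,8,9,14,11,12,13,22,15,16,17,30,19,20,21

steps = 12; useful = 152; efficiency = 152/192 = 19/24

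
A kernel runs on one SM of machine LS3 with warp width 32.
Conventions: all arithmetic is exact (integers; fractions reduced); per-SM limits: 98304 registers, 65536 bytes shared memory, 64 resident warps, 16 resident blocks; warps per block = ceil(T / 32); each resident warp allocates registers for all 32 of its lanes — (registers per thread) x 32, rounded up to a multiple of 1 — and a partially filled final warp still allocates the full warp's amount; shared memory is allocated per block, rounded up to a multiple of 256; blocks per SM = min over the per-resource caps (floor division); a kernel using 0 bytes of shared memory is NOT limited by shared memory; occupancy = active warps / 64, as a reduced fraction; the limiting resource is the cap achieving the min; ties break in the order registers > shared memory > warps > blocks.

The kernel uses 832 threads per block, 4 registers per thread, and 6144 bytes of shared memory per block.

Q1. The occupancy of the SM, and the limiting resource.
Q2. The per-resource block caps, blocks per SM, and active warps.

Answer: occupancy 13/16, limited by warps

registers: 29 blocks
shared memory: 10 blocks
warps: 2 blocks
blocks: 16 blocks

Answer: 2 blocks, 52 active warps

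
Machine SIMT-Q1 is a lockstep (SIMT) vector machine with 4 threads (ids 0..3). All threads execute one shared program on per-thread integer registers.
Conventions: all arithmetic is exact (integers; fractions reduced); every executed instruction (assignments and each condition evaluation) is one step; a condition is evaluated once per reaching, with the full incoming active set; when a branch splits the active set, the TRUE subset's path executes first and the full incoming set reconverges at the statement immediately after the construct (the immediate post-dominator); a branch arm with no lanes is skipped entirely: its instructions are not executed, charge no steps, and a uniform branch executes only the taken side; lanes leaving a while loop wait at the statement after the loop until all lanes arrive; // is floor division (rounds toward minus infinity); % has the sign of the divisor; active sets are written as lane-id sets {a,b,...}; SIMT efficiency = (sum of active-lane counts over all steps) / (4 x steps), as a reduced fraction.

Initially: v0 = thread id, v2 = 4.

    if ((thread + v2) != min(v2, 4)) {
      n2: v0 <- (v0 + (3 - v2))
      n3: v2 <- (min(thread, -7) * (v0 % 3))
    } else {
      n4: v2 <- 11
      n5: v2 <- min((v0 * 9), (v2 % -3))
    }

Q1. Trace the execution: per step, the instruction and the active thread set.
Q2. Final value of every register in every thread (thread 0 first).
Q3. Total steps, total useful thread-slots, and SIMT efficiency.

step 0: eval ((thread + v2) != min(v2, 4)) {0,1,2,3}
step 1: v0 <- (v0 + (3 - v2))        {1,2,3}
step 2: v2 <- (min(thread, -7) * (v0 % 3)) {1,2,3}
step 3: v2 <- 11                     {0}
step 4: v2 <- min((v0 * 9), (v2 % -3)) {0}

Answer: 5 steps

v0: 0,0,1,2
v2: -1,0,-7,-14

steps = 5; useful = 12; efficiency = 12/20 = 3/5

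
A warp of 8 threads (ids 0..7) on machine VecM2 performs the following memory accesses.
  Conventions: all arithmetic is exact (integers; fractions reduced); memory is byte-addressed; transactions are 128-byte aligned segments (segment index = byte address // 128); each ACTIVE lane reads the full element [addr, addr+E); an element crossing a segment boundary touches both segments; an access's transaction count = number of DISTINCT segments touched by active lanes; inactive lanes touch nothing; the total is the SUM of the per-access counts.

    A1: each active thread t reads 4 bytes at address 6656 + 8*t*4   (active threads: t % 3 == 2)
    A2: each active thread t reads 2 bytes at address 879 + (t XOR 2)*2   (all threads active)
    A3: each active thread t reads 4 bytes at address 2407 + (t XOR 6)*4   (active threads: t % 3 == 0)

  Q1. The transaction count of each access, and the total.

A1: 2 transactions
A2: 1 transaction
A3: 2 transactions

Answer: 2,1,2; total 5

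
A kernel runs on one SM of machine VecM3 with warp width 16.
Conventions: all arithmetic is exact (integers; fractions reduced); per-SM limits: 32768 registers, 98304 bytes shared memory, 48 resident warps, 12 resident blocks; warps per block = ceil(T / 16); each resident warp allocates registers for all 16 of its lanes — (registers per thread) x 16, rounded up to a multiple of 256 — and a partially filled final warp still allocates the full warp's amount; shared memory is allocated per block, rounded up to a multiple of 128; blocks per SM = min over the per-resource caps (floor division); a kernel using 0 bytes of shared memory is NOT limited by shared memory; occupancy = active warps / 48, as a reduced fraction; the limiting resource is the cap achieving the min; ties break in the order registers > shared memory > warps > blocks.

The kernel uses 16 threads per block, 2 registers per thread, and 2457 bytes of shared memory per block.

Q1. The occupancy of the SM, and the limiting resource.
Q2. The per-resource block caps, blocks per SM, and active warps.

Answer: occupancy 1/4, limited by blocks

registers: 128 blocks
shared memory: 38 blocks
warps: 48 blocks
blocks: 12 blocks

Answer: 12 blocks, 12 active warps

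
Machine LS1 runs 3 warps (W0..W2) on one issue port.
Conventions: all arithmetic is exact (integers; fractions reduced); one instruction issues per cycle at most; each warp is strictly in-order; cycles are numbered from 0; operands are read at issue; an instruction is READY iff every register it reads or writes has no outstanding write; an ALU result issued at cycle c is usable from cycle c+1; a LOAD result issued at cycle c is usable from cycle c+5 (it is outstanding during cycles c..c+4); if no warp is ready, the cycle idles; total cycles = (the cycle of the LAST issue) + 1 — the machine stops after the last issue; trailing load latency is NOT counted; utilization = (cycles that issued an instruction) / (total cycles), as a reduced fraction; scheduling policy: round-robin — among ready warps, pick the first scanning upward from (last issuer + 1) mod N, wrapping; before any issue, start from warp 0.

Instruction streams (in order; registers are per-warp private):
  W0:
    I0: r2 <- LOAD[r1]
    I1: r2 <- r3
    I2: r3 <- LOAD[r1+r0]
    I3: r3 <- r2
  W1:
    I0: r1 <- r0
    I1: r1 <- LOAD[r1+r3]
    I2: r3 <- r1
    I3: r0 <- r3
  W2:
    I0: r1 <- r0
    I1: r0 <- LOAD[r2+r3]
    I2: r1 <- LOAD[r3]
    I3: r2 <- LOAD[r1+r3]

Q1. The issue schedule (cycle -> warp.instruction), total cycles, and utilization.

cycle 0: W0.I0
cycle 1: W1.I0
cycle 2: W2.I0
cycle 3: W1.I1
cycle 4: W2.I1
cycle 5: W0.I1
cycle 6: W2.I2
cycle 7: W0.I2
cycle 8: W1.I2
cycle 9: W1.I3
cycle 10: idle
cycle 11: W2.I3
cycle 12: W0.I3

Answer: 13 cycles, utilization 12/13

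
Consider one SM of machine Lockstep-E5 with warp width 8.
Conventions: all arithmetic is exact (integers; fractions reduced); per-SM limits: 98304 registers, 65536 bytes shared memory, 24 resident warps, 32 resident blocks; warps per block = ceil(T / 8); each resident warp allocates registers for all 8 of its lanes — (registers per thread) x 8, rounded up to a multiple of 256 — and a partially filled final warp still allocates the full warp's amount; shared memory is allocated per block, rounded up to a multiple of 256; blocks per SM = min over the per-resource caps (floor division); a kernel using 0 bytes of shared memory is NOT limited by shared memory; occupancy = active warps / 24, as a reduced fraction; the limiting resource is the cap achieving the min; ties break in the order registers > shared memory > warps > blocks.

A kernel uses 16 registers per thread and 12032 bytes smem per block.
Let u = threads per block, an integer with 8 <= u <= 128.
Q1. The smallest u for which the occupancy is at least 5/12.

Answer: u = 9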